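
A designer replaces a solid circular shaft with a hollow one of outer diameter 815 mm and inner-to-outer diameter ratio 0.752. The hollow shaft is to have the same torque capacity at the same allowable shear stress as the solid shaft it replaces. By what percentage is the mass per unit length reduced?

43.8 %

Equal τ_max and T ⇒ the solid shaft needs d_s³ = d_o³(1−k⁴), so d_s = 815·(1−0.752⁴)^(1/3) = 716.8 mm.
Area ratio A_h/A_s = d_o²(1−k²)/d_s² = (1−k²)/(1−k⁴)^(2/3) = 0.5618.
Mass saving = 1 − 0.5618 = 43.8 %.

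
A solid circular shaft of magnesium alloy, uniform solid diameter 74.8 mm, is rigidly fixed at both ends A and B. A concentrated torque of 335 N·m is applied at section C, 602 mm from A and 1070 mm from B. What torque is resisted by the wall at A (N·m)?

214 N·m

With uniform GJ and both ends fixed, compatibility θ_AC = θ_CB gives T_A·a = T_B·b, together with T_A + T_B = T₀.
T_A = T₀·b/(a+b) = 335.0·1070/1672 = 214.4 N·m; T_B = 120.6 N·m.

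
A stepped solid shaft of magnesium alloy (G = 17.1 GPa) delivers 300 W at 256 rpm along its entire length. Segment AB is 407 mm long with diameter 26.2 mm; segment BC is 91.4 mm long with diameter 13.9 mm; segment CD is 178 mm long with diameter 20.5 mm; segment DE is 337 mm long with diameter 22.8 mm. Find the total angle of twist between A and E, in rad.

0.0371 rad

ω = 2π·256/60 = 26.81 rad/s, so T = P/ω = 300 / 26.81 = 11.19 N·m.
J_AB = π(0.0262)⁴/32 = 4.63×10^-8 m⁴; J_BC = π(0.0139)⁴/32 = 3.66×10^-9 m⁴; J_CD = π(0.0205)⁴/32 = 1.73×10^-8 m⁴; J_DE = π(0.0228)⁴/32 = 2.65×10^-8 m⁴.
θ = (T/G)·Σ L_i/J_i = (11.19/17.1×10⁹)·(0.407/4.63×10^-8 + 0.0914/3.66×10^-9 + 0.178/1.73×10^-8 + 0.337/2.65×10^-8) = 0.03711 rad.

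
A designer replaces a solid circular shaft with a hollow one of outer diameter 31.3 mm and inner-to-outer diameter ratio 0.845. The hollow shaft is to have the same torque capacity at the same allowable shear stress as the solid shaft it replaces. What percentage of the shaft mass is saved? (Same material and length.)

Equal τ_max and T ⇒ the solid shaft needs d_s³ = d_o³(1−k⁴), so d_s = 31.3·(1−0.845⁴)^(1/3) = 24.68 mm.
Area ratio A_h/A_s = d_o²(1−k²)/d_s² = (1−k²)/(1−k⁴)^(2/3) = 0.4600.
Mass saving = 1 − 0.4600 = 54.0 %.

54.0 %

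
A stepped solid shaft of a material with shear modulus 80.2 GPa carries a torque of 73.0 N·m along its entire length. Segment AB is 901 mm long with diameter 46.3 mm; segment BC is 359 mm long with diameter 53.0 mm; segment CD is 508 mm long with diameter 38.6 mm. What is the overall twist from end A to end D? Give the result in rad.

J_AB = π(0.0463)⁴/32 = 4.51×10^-7 m⁴; J_BC = π(0.0530)⁴/32 = 7.75×10^-7 m⁴; J_CD = π(0.0386)⁴/32 = 2.18×10^-7 m⁴.
θ = (T/G)·Σ L_i/J_i = (73.00/80.2×10⁹)·(0.901/4.51×10^-7 + 0.359/7.75×10^-7 + 0.508/2.18×10^-7) = 4.361×10^-3 rad.

0.00436 rad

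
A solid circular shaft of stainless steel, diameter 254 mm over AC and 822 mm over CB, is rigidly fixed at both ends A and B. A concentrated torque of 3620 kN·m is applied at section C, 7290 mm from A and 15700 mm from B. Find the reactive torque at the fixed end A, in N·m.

69700 N·m

Compatibility: T_A·a/J_AC = T_B·b/J_CB with T_A + T_B = T₀.
J_AC = 4.09×10^-4 m⁴, J_CB = 0.0448 m⁴, so T_A = T₀·(J_AC/a)/((J_AC/a)+(J_CB/b)) = 69710 N·m, T_B = 3.550e6 N·m.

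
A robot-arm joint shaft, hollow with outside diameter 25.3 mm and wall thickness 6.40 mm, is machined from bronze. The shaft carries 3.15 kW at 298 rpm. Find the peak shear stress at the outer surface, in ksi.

4.90 ksi

ω = 2π·298/60 = 31.21 rad/s, so T = P/ω = 3.15×10³ / 31.21 = 100.9 N·m.
J = π(d_o⁴ − d_i⁴)/32 = π(0.0253⁴ − 0.0125⁴)/32 = 3.783×10^-8 m⁴.
τ_max = T·r/J = 100.9 × 0.0126 / 3.783×10^-8 = 3.376×10^7 Pa.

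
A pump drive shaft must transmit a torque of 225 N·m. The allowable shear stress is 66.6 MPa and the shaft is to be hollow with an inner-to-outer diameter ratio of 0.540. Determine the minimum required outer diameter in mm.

For a hollow shaft with d_i/d_o = 0.540: τ_max = 16T/(π d_o³ (1−k⁴)), so d_o = [16T/(π τ_allow (1−k⁴))]^(1/3) = [16·225.0/(π·6.66×10^7·0.9150)]^(1/3) = 0.02659 m.

26.6 mm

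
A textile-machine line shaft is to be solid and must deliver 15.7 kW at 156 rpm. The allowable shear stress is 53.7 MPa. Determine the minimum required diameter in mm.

45.0 mm

ω = 2π·156/60 = 16.34 rad/s, so T = P/ω = 15.7×10³ / 16.34 = 961.1 N·m.
For a solid shaft τ_max = 16T/(πd³), so d = (16T/(π τ_allow))^(1/3) = (16·961.1/(π·5.37×10^7))^(1/3) = 0.04500 m.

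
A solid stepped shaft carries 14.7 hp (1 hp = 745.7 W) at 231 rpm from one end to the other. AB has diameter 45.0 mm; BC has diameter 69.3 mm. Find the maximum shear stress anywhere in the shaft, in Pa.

ω = 2π·231/60 = 24.19 rad/s, so T = P/ω = 14.7×745.7 / 24.19 = 453.1 N·m.
Under the same torque, τ_max = 16T/(πd³) is largest where d is smallest — segment AB (d = 45.0 mm).
τ_max = 16·453.1/(π·(0.0450)³) = 2.533×10^7 Pa.

2.53e7 Pa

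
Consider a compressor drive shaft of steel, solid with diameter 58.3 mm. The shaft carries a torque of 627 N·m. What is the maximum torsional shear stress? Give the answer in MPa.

16.1 MPa

J = πd⁴/32 = π(0.0583)⁴/32 = 1.134×10^-6 m⁴.
τ_max = T·r/J = 627.0 × 0.0291 / 1.134×10^-6 = 1.612×10^7 Pa.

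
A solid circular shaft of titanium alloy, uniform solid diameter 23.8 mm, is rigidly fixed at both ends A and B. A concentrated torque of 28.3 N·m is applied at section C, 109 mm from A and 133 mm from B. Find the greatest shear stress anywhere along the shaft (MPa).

5.88 MPa

With uniform GJ and both ends fixed, compatibility θ_AC = θ_CB gives T_A·a = T_B·b, together with T_A + T_B = T₀.
T_A = T₀·b/(a+b) = 28.30·133/242.0 = 15.55 N·m; T_B = 12.75 N·m.
τ in each portion: τ_AC = 5.88×10^6 Pa, τ_CB = 4.82×10^6 Pa; maximum is in AC.
τ_max = T_AC·r/J = 15.55·0.0119/3.15×10^-8 = 5.876×10^6 Pa.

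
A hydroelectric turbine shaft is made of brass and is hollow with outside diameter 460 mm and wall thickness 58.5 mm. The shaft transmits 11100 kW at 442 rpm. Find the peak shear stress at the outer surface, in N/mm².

ω = 2π·442/60 = 46.29 rad/s, so T = P/ω = 11100×10³ / 46.29 = 239800 N·m.
J = π(d_o⁴ − d_i⁴)/32 = π(0.460⁴ − 0.343⁴)/32 = 3.037×10^-3 m⁴.
τ_max = T·r/J = 239800 × 0.230 / 3.037×10^-3 = 1.816×10^7 Pa.

18.2 N/mm²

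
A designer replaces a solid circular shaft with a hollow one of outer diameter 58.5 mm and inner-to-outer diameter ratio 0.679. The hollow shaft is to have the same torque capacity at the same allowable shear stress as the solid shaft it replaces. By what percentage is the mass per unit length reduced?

36.8 %

Equal τ_max and T ⇒ the solid shaft needs d_s³ = d_o³(1−k⁴), so d_s = 58.5·(1−0.679⁴)^(1/3) = 54.02 mm.
Area ratio A_h/A_s = d_o²(1−k²)/d_s² = (1−k²)/(1−k⁴)^(2/3) = 0.6320.
Mass saving = 1 − 0.6320 = 36.8 %.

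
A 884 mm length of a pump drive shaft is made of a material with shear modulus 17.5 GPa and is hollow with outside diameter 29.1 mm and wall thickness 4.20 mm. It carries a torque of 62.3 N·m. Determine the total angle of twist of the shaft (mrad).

60.1 mrad

J = π(d_o⁴ − d_i⁴)/32 = π(0.0291⁴ − 0.0207⁴)/32 = 5.237×10^-8 m⁴.
θ = T·L/(G·J) = 62.30 × 0.884 / (17.5×10⁹ × 5.237×10^-8) = 0.06009 rad.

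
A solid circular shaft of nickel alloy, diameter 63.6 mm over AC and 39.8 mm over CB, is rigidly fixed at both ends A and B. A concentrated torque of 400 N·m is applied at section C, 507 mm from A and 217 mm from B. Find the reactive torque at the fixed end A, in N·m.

Compatibility: T_A·a/J_AC = T_B·b/J_CB with T_A + T_B = T₀.
J_AC = 1.61×10^-6 m⁴, J_CB = 2.46×10^-7 m⁴, so T_A = T₀·(J_AC/a)/((J_AC/a)+(J_CB/b)) = 294.5 N·m, T_B = 105.5 N·m.

294 N·m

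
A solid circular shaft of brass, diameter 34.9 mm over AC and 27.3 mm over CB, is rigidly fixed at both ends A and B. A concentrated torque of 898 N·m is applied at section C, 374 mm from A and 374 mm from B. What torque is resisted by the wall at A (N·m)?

653 N·m

Compatibility: T_A·a/J_AC = T_B·b/J_CB with T_A + T_B = T₀.
J_AC = 1.46×10^-7 m⁴, J_CB = 5.45×10^-8 m⁴, so T_A = T₀·(J_AC/a)/((J_AC/a)+(J_CB/b)) = 653.4 N·m, T_B = 244.6 N·m.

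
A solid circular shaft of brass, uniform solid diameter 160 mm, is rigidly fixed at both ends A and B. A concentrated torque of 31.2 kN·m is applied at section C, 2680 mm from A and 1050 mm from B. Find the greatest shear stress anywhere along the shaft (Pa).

2.79e7 Pa

With uniform GJ and both ends fixed, compatibility θ_AC = θ_CB gives T_A·a = T_B·b, together with T_A + T_B = T₀.
T_A = T₀·b/(a+b) = 31200·1050/3730 = 8783 N·m; T_B = 22420 N·m.
τ in each portion: τ_AC = 1.09×10^7 Pa, τ_CB = 2.79×10^7 Pa; maximum is in CB.
τ_max = T_CB·r/J = 22420·0.0800/6.43×10^-5 = 2.787×10^7 Pa.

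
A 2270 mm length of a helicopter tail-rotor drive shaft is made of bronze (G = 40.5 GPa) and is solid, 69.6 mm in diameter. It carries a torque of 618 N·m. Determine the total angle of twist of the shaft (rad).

0.0150 rad

J = πd⁴/32 = π(0.0696)⁴/32 = 2.304×10^-6 m⁴.
θ = T·L/(G·J) = 618.0 × 2.27 / (40.5×10⁹ × 2.304×10^-6) = 0.01504 rad.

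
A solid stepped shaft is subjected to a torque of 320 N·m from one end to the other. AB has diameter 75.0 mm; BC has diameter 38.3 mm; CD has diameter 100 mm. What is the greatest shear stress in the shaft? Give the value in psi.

Under the same torque, τ_max = 16T/(πd³) is largest where d is smallest — segment BC (d = 38.3 mm).
τ_max = 16·320.0/(π·(0.0383)³) = 2.901×10^7 Pa.

4210 psi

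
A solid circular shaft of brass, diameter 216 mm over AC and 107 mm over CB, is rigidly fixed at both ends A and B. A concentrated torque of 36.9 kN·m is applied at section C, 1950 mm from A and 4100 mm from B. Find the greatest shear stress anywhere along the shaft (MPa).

18.1 MPa

Compatibility: T_A·a/J_AC = T_B·b/J_CB with T_A + T_B = T₀.
J_AC = 2.14×10^-4 m⁴, J_CB = 1.29×10^-5 m⁴, so T_A = T₀·(J_AC/a)/((J_AC/a)+(J_CB/b)) = 35870 N·m, T_B = 1027 N·m.
τ in each portion: τ_AC = 1.81×10^7 Pa, τ_CB = 4.27×10^6 Pa; maximum is in AC.
τ_max = T_AC·r/J = 35870·0.108/2.14×10^-4 = 1.813×10^7 Pa.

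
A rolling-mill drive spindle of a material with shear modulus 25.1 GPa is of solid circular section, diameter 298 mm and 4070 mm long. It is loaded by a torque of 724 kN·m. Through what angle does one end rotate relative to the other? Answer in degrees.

8.69°

J = πd⁴/32 = π(0.298)⁴/32 = 7.742×10^-4 m⁴.
θ = T·L/(G·J) = 724000 × 4.07 / (25.1×10⁹ × 7.742×10^-4) = 0.1516 rad.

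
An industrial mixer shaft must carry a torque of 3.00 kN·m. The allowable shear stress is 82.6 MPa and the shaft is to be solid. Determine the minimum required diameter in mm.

57.0 mm

For a solid shaft τ_max = 16T/(πd³), so d = (16T/(π τ_allow))^(1/3) = (16·3000/(π·8.26×10^7))^(1/3) = 0.05698 m.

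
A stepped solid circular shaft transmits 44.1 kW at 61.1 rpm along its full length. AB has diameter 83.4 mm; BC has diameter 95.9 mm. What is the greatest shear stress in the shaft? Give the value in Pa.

ω = 2π·61.1/60 = 6.398 rad/s, so T = P/ω = 44.1×10³ / 6.398 = 6892 N·m.
Under the same torque, τ_max = 16T/(πd³) is largest where d is smallest — segment AB (d = 83.4 mm).
τ_max = 16·6892/(π·(0.0834)³) = 6.051×10^7 Pa.

6.05e7 Pa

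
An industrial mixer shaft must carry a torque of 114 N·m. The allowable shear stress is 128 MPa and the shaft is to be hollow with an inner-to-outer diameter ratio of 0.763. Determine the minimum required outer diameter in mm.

19.0 mm

For a hollow shaft with d_i/d_o = 0.763: τ_max = 16T/(π d_o³ (1−k⁴)), so d_o = [16T/(π τ_allow (1−k⁴))]^(1/3) = [16·114.0/(π·1.28×10^8·0.6611)]^(1/3) = 0.01900 m.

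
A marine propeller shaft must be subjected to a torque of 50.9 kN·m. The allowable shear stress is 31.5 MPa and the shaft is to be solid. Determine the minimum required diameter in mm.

For a solid shaft τ_max = 16T/(πd³), so d = (16T/(π τ_allow))^(1/3) = (16·50900/(π·3.15×10^7))^(1/3) = 0.2019 m.

202 mm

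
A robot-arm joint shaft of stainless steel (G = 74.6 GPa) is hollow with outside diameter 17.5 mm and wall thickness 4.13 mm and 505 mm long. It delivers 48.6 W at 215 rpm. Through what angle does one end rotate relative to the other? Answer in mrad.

ω = 2π·215/60 = 22.51 rad/s, so T = P/ω = 48.6 / 22.51 = 2.159 N·m.
J = π(d_o⁴ − d_i⁴)/32 = π(0.0175⁴ − 0.00924⁴)/32 = 8.492×10^-9 m⁴.
θ = T·L/(G·J) = 2.159 × 0.505 / (74.6×10⁹ × 8.492×10^-9) = 1.721×10^-3 rad.

1.72 mrad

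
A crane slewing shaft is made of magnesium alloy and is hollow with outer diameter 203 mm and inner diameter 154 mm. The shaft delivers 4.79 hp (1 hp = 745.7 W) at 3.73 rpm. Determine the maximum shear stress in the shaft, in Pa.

ω = 2π·3.73/60 = 0.3906 rad/s, so T = P/ω = 4.79×745.7 / 0.3906 = 9145 N·m.
J = π(d_o⁴ − d_i⁴)/32 = π(0.203⁴ − 0.154⁴)/32 = 1.115×10^-4 m⁴.
τ_max = T·r/J = 9145 × 0.102 / 1.115×10^-4 = 8.324×10^6 Pa.

8.32e6 Pa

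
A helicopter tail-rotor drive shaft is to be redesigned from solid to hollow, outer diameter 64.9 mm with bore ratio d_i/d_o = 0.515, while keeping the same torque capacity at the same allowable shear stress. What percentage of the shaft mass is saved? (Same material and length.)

Equal τ_max and T ⇒ the solid shaft needs d_s³ = d_o³(1−k⁴), so d_s = 64.9·(1−0.515⁴)^(1/3) = 63.34 mm.
Area ratio A_h/A_s = d_o²(1−k²)/d_s² = (1−k²)/(1−k⁴)^(2/3) = 0.7714.
Mass saving = 1 − 0.7714 = 22.9 %.

22.9 %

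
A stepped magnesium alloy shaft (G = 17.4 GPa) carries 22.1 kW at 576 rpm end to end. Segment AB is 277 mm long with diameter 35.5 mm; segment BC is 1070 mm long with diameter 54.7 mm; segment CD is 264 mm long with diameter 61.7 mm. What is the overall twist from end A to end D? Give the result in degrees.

3.84°

ω = 2π·576/60 = 60.32 rad/s, so T = P/ω = 22.1×10³ / 60.32 = 366.4 N·m.
J_AB = π(0.0355)⁴/32 = 1.56×10^-7 m⁴; J_BC = π(0.0547)⁴/32 = 8.79×10^-7 m⁴; J_CD = π(0.0617)⁴/32 = 1.42×10^-6 m⁴.
θ = (T/G)·Σ L_i/J_i = (366.4/17.4×10⁹)·(0.277/1.56×10^-7 + 1.07/8.79×10^-7 + 0.264/1.42×10^-6) = 0.06695 rad.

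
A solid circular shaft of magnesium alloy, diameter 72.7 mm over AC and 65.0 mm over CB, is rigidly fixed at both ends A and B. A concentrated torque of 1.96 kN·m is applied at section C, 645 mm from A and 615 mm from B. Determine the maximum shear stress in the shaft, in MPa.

15.6 MPa

Compatibility: T_A·a/J_AC = T_B·b/J_CB with T_A + T_B = T₀.
J_AC = 2.74×10^-6 m⁴, J_CB = 1.75×10^-6 m⁴, so T_A = T₀·(J_AC/a)/((J_AC/a)+(J_CB/b)) = 1174 N·m, T_B = 786.5 N·m.
τ in each portion: τ_AC = 1.56×10^7 Pa, τ_CB = 1.46×10^7 Pa; maximum is in AC.
τ_max = T_AC·r/J = 1174·0.0364/2.74×10^-6 = 1.555×10^7 Pa.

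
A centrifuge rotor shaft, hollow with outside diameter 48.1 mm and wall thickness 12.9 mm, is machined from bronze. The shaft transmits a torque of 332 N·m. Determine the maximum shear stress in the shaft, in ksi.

J = π(d_o⁴ − d_i⁴)/32 = π(0.0481⁴ − 0.0223⁴)/32 = 5.012×10^-7 m⁴.
τ_max = T·r/J = 332.0 × 0.0241 / 5.012×10^-7 = 1.593×10^7 Pa.

2.31 ksi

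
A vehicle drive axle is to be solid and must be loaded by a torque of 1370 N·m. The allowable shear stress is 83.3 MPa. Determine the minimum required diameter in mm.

43.8 mm

For a solid shaft τ_max = 16T/(πd³), so d = (16T/(π τ_allow))^(1/3) = (16·1370/(π·8.33×10^7))^(1/3) = 0.04375 m.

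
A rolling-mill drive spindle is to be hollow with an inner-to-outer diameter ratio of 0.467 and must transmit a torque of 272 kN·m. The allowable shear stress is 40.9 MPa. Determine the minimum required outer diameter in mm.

329 mm

For a hollow shaft with d_i/d_o = 0.467: τ_max = 16T/(π d_o³ (1−k⁴)), so d_o = [16T/(π τ_allow (1−k⁴))]^(1/3) = [16·272000/(π·4.09×10^7·0.9524)]^(1/3) = 0.3288 m.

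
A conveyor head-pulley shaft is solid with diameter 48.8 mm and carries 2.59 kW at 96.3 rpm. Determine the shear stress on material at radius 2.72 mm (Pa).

ω = 2π·96.3/60 = 10.08 rad/s, so T = P/ω = 2.59×10³ / 10.08 = 256.8 N·m.
J = πd⁴/32 = π(0.0488)⁴/32 = 5.568×10^-7 m⁴.
Shear stress varies linearly with radius: τ = T·r/J = 256.8 × 0.00272 / 5.568×10^-7 = 1.255×10^6 Pa.

1.25e6 Pa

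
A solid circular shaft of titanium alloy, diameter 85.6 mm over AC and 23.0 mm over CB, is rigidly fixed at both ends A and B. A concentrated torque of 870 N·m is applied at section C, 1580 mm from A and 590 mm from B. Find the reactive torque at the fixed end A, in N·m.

858 N·m

Compatibility: T_A·a/J_AC = T_B·b/J_CB with T_A + T_B = T₀.
J_AC = 5.27×10^-6 m⁴, J_CB = 2.75×10^-8 m⁴, so T_A = T₀·(J_AC/a)/((J_AC/a)+(J_CB/b)) = 858.0 N·m, T_B = 11.98 N·m.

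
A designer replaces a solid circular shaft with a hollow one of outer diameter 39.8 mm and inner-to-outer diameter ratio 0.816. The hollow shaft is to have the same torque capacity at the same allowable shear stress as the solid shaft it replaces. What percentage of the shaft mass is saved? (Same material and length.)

Equal τ_max and T ⇒ the solid shaft needs d_s³ = d_o³(1−k⁴), so d_s = 39.8·(1−0.816⁴)^(1/3) = 32.74 mm.
Area ratio A_h/A_s = d_o²(1−k²)/d_s² = (1−k²)/(1−k⁴)^(2/3) = 0.4938.
Mass saving = 1 − 0.4938 = 50.6 %.

50.6 %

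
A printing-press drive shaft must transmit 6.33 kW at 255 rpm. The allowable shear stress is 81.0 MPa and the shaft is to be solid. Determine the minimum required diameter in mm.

24.6 mm

ω = 2π·255/60 = 26.70 rad/s, so T = P/ω = 6.33×10³ / 26.70 = 237.0 N·m.
For a solid shaft τ_max = 16T/(πd³), so d = (16T/(π τ_allow))^(1/3) = (16·237.0/(π·8.10×10^7))^(1/3) = 0.02461 m.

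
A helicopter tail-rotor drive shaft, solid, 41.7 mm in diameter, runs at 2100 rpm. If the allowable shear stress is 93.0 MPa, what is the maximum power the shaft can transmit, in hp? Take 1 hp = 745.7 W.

390 hp

J = πd⁴/32 = π(0.0417)⁴/32 = 2.969×10^-7 m⁴.
T_max = τ_allow·J/r = 9.30×10^7 × 2.969×10^-7 / 0.0209 = 1324 N·m.
ω = 2π·2100/60 = 219.9 rad/s, so P_max = T_max·ω = 2.912×10^5 W.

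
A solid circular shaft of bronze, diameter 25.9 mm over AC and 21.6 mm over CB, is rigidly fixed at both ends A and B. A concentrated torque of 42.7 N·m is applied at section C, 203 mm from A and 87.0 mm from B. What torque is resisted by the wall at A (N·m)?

20.1 N·m

Compatibility: T_A·a/J_AC = T_B·b/J_CB with T_A + T_B = T₀.
J_AC = 4.42×10^-8 m⁴, J_CB = 2.14×10^-8 m⁴, so T_A = T₀·(J_AC/a)/((J_AC/a)+(J_CB/b)) = 20.06 N·m, T_B = 22.64 N·m.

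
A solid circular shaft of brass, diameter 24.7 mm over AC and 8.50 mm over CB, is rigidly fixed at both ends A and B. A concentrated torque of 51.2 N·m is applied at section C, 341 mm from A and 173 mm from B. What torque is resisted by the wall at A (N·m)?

Compatibility: T_A·a/J_AC = T_B·b/J_CB with T_A + T_B = T₀.
J_AC = 3.65×10^-8 m⁴, J_CB = 5.12×10^-10 m⁴, so T_A = T₀·(J_AC/a)/((J_AC/a)+(J_CB/b)) = 49.82 N·m, T_B = 1.377 N·m.

49.8 N·m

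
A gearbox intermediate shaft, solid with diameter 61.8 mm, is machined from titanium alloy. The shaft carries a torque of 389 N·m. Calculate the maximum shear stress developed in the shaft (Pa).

J = πd⁴/32 = π(0.0618)⁴/32 = 1.432×10^-6 m⁴.
τ_max = T·r/J = 389.0 × 0.0309 / 1.432×10^-6 = 8.394×10^6 Pa.

8.39e6 Pa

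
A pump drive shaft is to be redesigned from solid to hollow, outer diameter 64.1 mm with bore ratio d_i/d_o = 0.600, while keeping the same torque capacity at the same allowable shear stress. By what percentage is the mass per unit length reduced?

29.8 %

Equal τ_max and T ⇒ the solid shaft needs d_s³ = d_o³(1−k⁴), so d_s = 64.1·(1−0.600⁴)^(1/3) = 61.20 mm.
Area ratio A_h/A_s = d_o²(1−k²)/d_s² = (1−k²)/(1−k⁴)^(2/3) = 0.7020.
Mass saving = 1 − 0.7020 = 29.8 %.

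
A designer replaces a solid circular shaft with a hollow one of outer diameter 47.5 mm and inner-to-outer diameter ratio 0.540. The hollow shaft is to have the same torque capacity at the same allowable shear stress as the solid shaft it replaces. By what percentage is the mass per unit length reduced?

Equal τ_max and T ⇒ the solid shaft needs d_s³ = d_o³(1−k⁴), so d_s = 47.5·(1−0.540⁴)^(1/3) = 46.11 mm.
Area ratio A_h/A_s = d_o²(1−k²)/d_s² = (1−k²)/(1−k⁴)^(2/3) = 0.7516.
Mass saving = 1 − 0.7516 = 24.8 %.

24.8 %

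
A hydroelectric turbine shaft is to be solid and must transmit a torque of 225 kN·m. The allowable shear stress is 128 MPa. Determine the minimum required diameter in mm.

For a solid shaft τ_max = 16T/(πd³), so d = (16T/(π τ_allow))^(1/3) = (16·225000/(π·1.28×10^8))^(1/3) = 0.2076 m.

208 mm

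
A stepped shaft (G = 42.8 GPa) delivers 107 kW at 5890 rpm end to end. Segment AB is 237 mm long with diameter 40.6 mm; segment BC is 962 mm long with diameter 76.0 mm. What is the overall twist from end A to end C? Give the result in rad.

ω = 2π·5890/60 = 616.8 rad/s, so T = P/ω = 107×10³ / 616.8 = 173.5 N·m.
J_AB = π(0.0406)⁴/32 = 2.67×10^-7 m⁴; J_BC = π(0.0760)⁴/32 = 3.28×10^-6 m⁴.
θ = (T/G)·Σ L_i/J_i = (173.5/42.8×10⁹)·(0.237/2.67×10^-7 + 0.962/3.28×10^-6) = 4.792×10^-3 rad.

0.00479 rad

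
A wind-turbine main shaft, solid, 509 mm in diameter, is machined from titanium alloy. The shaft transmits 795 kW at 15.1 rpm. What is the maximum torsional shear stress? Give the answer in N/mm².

ω = 2π·15.1/60 = 1.581 rad/s, so T = P/ω = 795×10³ / 1.581 = 502800 N·m.
J = πd⁴/32 = π(0.509)⁴/32 = 6.590×10^-3 m⁴.
τ_max = T·r/J = 502800 × 0.255 / 6.590×10^-3 = 1.942×10^7 Pa.

19.4 N/mm²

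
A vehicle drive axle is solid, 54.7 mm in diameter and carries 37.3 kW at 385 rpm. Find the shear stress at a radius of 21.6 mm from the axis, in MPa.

22.7 MPa

ω = 2π·385/60 = 40.32 rad/s, so T = P/ω = 37.3×10³ / 40.32 = 925.2 N·m.
J = πd⁴/32 = π(0.0547)⁴/32 = 8.789×10^-7 m⁴.
Shear stress varies linearly with radius: τ = T·r/J = 925.2 × 0.0216 / 8.789×10^-7 = 2.274×10^7 Pa.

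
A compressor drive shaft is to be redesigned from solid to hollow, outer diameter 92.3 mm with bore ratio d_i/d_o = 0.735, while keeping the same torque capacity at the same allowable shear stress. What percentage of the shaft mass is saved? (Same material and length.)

42.1 %

Equal τ_max and T ⇒ the solid shaft needs d_s³ = d_o³(1−k⁴), so d_s = 92.3·(1−0.735⁴)^(1/3) = 82.27 mm.
Area ratio A_h/A_s = d_o²(1−k²)/d_s² = (1−k²)/(1−k⁴)^(2/3) = 0.5787.
Mass saving = 1 − 0.5787 = 42.1 %.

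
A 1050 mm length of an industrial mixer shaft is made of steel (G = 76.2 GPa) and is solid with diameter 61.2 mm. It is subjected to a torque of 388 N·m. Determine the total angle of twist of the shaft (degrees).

J = πd⁴/32 = π(0.0612)⁴/32 = 1.377×10^-6 m⁴.
θ = T·L/(G·J) = 388.0 × 1.05 / (76.2×10⁹ × 1.377×10^-6) = 3.882×10^-3 rad.

0.222°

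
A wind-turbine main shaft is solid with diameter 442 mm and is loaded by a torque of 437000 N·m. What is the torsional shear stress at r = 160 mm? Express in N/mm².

J = πd⁴/32 = π(0.442)⁴/32 = 3.747×10^-3 m⁴.
Shear stress varies linearly with radius: τ = T·r/J = 437000 × 0.160 / 3.747×10^-3 = 1.866×10^7 Pa.

18.7 N/mm²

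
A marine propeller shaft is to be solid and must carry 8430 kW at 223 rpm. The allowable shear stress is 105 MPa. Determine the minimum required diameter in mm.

260 mm

ω = 2π·223/60 = 23.35 rad/s, so T = P/ω = 8430×10³ / 23.35 = 361000 N·m.
For a solid shaft τ_max = 16T/(πd³), so d = (16T/(π τ_allow))^(1/3) = (16·361000/(π·1.05×10^8))^(1/3) = 0.2597 m.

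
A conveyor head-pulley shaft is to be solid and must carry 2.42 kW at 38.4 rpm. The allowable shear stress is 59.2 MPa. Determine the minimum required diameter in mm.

37.3 mm

ω = 2π·38.4/60 = 4.021 rad/s, so T = P/ω = 2.42×10³ / 4.021 = 601.8 N·m.
For a solid shaft τ_max = 16T/(πd³), so d = (16T/(π τ_allow))^(1/3) = (16·601.8/(π·5.92×10^7))^(1/3) = 0.03727 m.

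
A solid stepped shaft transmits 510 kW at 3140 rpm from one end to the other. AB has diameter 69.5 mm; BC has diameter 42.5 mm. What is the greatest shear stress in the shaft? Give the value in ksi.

14.9 ksi

ω = 2π·3140/60 = 328.8 rad/s, so T = P/ω = 510×10³ / 328.8 = 1551 N·m.
Under the same torque, τ_max = 16T/(πd³) is largest where d is smallest — segment BC (d = 42.5 mm).
τ_max = 16·1551/(π·(0.0425)³) = 1.029×10^8 Pa.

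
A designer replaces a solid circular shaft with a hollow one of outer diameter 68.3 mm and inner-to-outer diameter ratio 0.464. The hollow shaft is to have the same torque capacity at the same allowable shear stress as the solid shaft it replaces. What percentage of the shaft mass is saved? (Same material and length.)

Equal τ_max and T ⇒ the solid shaft needs d_s³ = d_o³(1−k⁴), so d_s = 68.3·(1−0.464⁴)^(1/3) = 67.23 mm.
Area ratio A_h/A_s = d_o²(1−k²)/d_s² = (1−k²)/(1−k⁴)^(2/3) = 0.8099.
Mass saving = 1 − 0.8099 = 19.0 %.

19.0 %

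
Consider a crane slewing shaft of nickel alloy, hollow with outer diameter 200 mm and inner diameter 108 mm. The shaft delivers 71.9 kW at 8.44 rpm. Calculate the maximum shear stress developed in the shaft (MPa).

ω = 2π·8.44/60 = 0.8838 rad/s, so T = P/ω = 71.9×10³ / 0.8838 = 81350 N·m.
J = π(d_o⁴ − d_i⁴)/32 = π(0.200⁴ − 0.108⁴)/32 = 1.437×10^-4 m⁴.
τ_max = T·r/J = 81350 × 0.100 / 1.437×10^-4 = 5.660×10^7 Pa.

56.6 MPa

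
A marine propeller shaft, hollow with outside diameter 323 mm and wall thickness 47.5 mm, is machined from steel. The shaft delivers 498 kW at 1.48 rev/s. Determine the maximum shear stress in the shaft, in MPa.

10.8 MPa

ω = 2π·1.48 = 9.299 rad/s, so T = P/ω = 498×10³ / 9.299 = 53550 N·m.
J = π(d_o⁴ − d_i⁴)/32 = π(0.323⁴ − 0.228⁴)/32 = 8.033×10^-4 m⁴.
τ_max = T·r/J = 53550 × 0.162 / 8.033×10^-4 = 1.077×10^7 Pa.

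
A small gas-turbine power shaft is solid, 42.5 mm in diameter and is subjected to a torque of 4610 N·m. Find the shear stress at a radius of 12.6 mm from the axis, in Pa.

1.81e8 Pa

J = πd⁴/32 = π(0.0425)⁴/32 = 3.203×10^-7 m⁴.
Shear stress varies linearly with radius: τ = T·r/J = 4610 × 0.0126 / 3.203×10^-7 = 1.813×10^8 Pa.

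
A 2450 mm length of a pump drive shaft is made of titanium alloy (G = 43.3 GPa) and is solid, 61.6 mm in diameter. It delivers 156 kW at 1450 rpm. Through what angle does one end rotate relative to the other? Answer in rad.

ω = 2π·1450/60 = 151.8 rad/s, so T = P/ω = 156×10³ / 151.8 = 1027 N·m.
J = πd⁴/32 = π(0.0616)⁴/32 = 1.414×10^-6 m⁴.
θ = T·L/(G·J) = 1027 × 2.45 / (43.3×10⁹ × 1.414×10^-6) = 0.04112 rad.

0.0411 rad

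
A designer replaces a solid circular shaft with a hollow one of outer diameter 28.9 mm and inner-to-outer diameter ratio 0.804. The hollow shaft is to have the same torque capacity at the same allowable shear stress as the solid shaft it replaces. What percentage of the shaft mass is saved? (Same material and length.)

49.3 %

Equal τ_max and T ⇒ the solid shaft needs d_s³ = d_o³(1−k⁴), so d_s = 28.9·(1−0.804⁴)^(1/3) = 24.13 mm.
Area ratio A_h/A_s = d_o²(1−k²)/d_s² = (1−k²)/(1−k⁴)^(2/3) = 0.5072.
Mass saving = 1 − 0.5072 = 49.3 %.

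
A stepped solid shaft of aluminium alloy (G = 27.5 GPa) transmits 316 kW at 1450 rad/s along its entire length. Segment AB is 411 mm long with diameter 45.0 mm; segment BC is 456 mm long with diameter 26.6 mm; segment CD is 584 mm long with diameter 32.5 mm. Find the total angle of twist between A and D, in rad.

ω = 1450 rad/s, so T = P/ω = 316×10³ / 1450 = 217.9 N·m.
J_AB = π(0.0450)⁴/32 = 4.03×10^-7 m⁴; J_BC = π(0.0266)⁴/32 = 4.92×10^-8 m⁴; J_CD = π(0.0325)⁴/32 = 1.10×10^-7 m⁴.
θ = (T/G)·Σ L_i/J_i = (217.9/27.5×10⁹)·(0.411/4.03×10^-7 + 0.456/4.92×10^-8 + 0.584/1.10×10^-7) = 0.1239 rad.

0.124 rad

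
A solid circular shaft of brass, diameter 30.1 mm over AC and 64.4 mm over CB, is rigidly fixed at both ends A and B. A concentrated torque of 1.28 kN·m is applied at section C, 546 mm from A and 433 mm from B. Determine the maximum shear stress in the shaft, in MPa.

Compatibility: T_A·a/J_AC = T_B·b/J_CB with T_A + T_B = T₀.
J_AC = 8.06×10^-8 m⁴, J_CB = 1.69×10^-6 m⁴, so T_A = T₀·(J_AC/a)/((J_AC/a)+(J_CB/b)) = 46.68 N·m, T_B = 1233 N·m.
τ in each portion: τ_AC = 8.72×10^6 Pa, τ_CB = 2.35×10^7 Pa; maximum is in CB.
τ_max = T_CB·r/J = 1233·0.0322/1.69×10^-6 = 2.352×10^7 Pa.

23.5 MPa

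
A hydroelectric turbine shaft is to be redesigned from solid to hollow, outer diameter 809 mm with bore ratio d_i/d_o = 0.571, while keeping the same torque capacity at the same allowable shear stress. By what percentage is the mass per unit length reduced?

27.4 %

Equal τ_max and T ⇒ the solid shaft needs d_s³ = d_o³(1−k⁴), so d_s = 809·(1−0.571⁴)^(1/3) = 779.3 mm.
Area ratio A_h/A_s = d_o²(1−k²)/d_s² = (1−k²)/(1−k⁴)^(2/3) = 0.7264.
Mass saving = 1 − 0.7264 = 27.4 %.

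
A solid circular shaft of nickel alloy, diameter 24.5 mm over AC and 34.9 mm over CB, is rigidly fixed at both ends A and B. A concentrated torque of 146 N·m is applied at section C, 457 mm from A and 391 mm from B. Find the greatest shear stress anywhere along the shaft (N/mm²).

Compatibility: T_A·a/J_AC = T_B·b/J_CB with T_A + T_B = T₀.
J_AC = 3.54×10^-8 m⁴, J_CB = 1.46×10^-7 m⁴, so T_A = T₀·(J_AC/a)/((J_AC/a)+(J_CB/b)) = 25.12 N·m, T_B = 120.9 N·m.
τ in each portion: τ_AC = 8.70×10^6 Pa, τ_CB = 1.45×10^7 Pa; maximum is in CB.
τ_max = T_CB·r/J = 120.9·0.0175/1.46×10^-7 = 1.448×10^7 Pa.

14.5 N/mm²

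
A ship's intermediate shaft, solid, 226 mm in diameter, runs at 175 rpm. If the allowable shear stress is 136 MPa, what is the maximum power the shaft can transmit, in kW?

5650 kW

J = πd⁴/32 = π(0.226)⁴/32 = 2.561×10^-4 m⁴.
T_max = τ_allow·J/r = 1.36×10^8 × 2.561×10^-4 / 0.113 = 308200 N·m.
ω = 2π·175/60 = 18.33 rad/s, so P_max = T_max·ω = 5.649×10^6 W.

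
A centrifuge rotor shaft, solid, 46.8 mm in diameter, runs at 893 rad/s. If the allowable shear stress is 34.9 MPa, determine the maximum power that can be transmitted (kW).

627 kW

J = πd⁴/32 = π(0.0468)⁴/32 = 4.710×10^-7 m⁴.
T_max = τ_allow·J/r = 3.49×10^7 × 4.710×10^-7 / 0.0234 = 702.4 N·m.
ω = 893 rad/s, so P_max = T_max·ω = 6.273×10^5 W.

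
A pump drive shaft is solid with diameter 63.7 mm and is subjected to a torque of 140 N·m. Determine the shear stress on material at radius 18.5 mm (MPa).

J = πd⁴/32 = π(0.0637)⁴/32 = 1.616×10^-6 m⁴.
Shear stress varies linearly with radius: τ = T·r/J = 140.0 × 0.0185 / 1.616×10^-6 = 1.602×10^6 Pa.

1.60 MPa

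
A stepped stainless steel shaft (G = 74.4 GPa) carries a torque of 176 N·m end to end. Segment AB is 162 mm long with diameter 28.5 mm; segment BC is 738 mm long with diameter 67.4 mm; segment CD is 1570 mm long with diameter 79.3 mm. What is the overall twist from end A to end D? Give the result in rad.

J_AB = π(0.0285)⁴/32 = 6.48×10^-8 m⁴; J_BC = π(0.0674)⁴/32 = 2.03×10^-6 m⁴; J_CD = π(0.0793)⁴/32 = 3.88×10^-6 m⁴.
θ = (T/G)·Σ L_i/J_i = (176.0/74.4×10⁹)·(0.162/6.48×10^-8 + 0.738/2.03×10^-6 + 1.57/3.88×10^-6) = 7.735×10^-3 rad.

0.00773 rad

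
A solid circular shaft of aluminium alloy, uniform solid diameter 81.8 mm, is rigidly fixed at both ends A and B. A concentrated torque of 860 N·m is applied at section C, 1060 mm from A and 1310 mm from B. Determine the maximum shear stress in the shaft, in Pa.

4.42e6 Pa

With uniform GJ and both ends fixed, compatibility θ_AC = θ_CB gives T_A·a = T_B·b, together with T_A + T_B = T₀.
T_A = T₀·b/(a+b) = 860.0·1310/2370 = 475.4 N·m; T_B = 384.6 N·m.
τ in each portion: τ_AC = 4.42×10^6 Pa, τ_CB = 3.58×10^6 Pa; maximum is in AC.
τ_max = T_AC·r/J = 475.4·0.0409/4.40×10^-6 = 4.423×10^6 Pa.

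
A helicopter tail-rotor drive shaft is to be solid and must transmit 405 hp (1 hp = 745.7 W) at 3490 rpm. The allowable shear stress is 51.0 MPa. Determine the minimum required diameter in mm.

43.5 mm

ω = 2π·3490/60 = 365.5 rad/s, so T = P/ω = 405×745.7 / 365.5 = 826.4 N·m.
For a solid shaft τ_max = 16T/(πd³), so d = (16T/(π τ_allow))^(1/3) = (16·826.4/(π·5.10×10^7))^(1/3) = 0.04354 m.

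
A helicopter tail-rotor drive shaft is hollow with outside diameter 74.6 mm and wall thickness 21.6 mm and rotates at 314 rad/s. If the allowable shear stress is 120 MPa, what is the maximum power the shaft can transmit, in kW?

J = π(d_o⁴ − d_i⁴)/32 = π(0.0746⁴ − 0.0314⁴)/32 = 2.945×10^-6 m⁴.
T_max = τ_allow·J/r = 1.20×10^8 × 2.945×10^-6 / 0.0373 = 9475 N·m.
ω = 314 rad/s, so P_max = T_max·ω = 2.975×10^6 W.

2980 kW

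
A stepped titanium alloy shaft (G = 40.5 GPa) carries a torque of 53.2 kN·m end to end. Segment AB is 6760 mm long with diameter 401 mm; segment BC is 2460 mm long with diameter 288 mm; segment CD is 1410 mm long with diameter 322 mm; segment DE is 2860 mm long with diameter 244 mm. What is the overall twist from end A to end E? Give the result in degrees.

1.19°

J_AB = π(0.401)⁴/32 = 2.54×10^-3 m⁴; J_BC = π(0.288)⁴/32 = 6.75×10^-4 m⁴; J_CD = π(0.322)⁴/32 = 1.06×10^-3 m⁴; J_DE = π(0.244)⁴/32 = 3.48×10^-4 m⁴.
θ = (T/G)·Σ L_i/J_i = (53200/40.5×10⁹)·(6.76/2.54×10^-3 + 2.46/6.75×10^-4 + 1.41/1.06×10^-3 + 2.86/3.48×10^-4) = 0.02083 rad.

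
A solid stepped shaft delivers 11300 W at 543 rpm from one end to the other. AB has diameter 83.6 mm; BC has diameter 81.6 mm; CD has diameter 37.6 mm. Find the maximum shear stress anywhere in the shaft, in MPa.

ω = 2π·543/60 = 56.86 rad/s, so T = P/ω = 11300 / 56.86 = 198.7 N·m.
Under the same torque, τ_max = 16T/(πd³) is largest where d is smallest — segment CD (d = 37.6 mm).
τ_max = 16·198.7/(π·(0.0376)³) = 1.904×10^7 Pa.

19.0 MPa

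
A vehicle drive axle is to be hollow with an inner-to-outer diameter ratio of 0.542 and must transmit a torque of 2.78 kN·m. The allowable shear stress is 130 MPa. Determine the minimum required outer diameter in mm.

49.2 mm

For a hollow shaft with d_i/d_o = 0.542: τ_max = 16T/(π d_o³ (1−k⁴)), so d_o = [16T/(π τ_allow (1−k⁴))]^(1/3) = [16·2780/(π·1.30×10^8·0.9137)]^(1/3) = 0.04921 m.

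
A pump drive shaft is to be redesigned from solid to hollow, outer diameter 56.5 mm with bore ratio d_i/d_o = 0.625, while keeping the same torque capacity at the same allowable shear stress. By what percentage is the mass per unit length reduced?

32.0 %

Equal τ_max and T ⇒ the solid shaft needs d_s³ = d_o³(1−k⁴), so d_s = 56.5·(1−0.625⁴)^(1/3) = 53.47 mm.
Area ratio A_h/A_s = d_o²(1−k²)/d_s² = (1−k²)/(1−k⁴)^(2/3) = 0.6805.
Mass saving = 1 − 0.6805 = 32.0 %.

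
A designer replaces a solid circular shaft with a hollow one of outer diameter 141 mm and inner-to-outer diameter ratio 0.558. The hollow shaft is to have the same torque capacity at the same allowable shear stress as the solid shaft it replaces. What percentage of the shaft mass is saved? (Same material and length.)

Equal τ_max and T ⇒ the solid shaft needs d_s³ = d_o³(1−k⁴), so d_s = 141·(1−0.558⁴)^(1/3) = 136.3 mm.
Area ratio A_h/A_s = d_o²(1−k²)/d_s² = (1−k²)/(1−k⁴)^(2/3) = 0.7371.
Mass saving = 1 − 0.7371 = 26.3 %.

26.3 %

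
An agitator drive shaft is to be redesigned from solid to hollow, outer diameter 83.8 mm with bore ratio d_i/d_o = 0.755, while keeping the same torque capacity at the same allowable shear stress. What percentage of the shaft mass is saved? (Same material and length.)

Equal τ_max and T ⇒ the solid shaft needs d_s³ = d_o³(1−k⁴), so d_s = 83.8·(1−0.755⁴)^(1/3) = 73.51 mm.
Area ratio A_h/A_s = d_o²(1−k²)/d_s² = (1−k²)/(1−k⁴)^(2/3) = 0.5587.
Mass saving = 1 − 0.5587 = 44.1 %.

44.1 %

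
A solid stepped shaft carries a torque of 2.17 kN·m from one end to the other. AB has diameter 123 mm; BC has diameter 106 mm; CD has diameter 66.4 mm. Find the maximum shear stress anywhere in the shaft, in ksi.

5.48 ksi

Under the same torque, τ_max = 16T/(πd³) is largest where d is smallest — segment CD (d = 66.4 mm).
τ_max = 16·2170/(π·(0.0664)³) = 3.775×10^7 Pa.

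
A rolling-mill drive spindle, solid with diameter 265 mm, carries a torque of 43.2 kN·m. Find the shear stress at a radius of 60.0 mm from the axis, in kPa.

J = πd⁴/32 = π(0.265)⁴/32 = 4.842×10^-4 m⁴.
Shear stress varies linearly with radius: τ = T·r/J = 43200 × 0.0600 / 4.842×10^-4 = 5.354×10^6 Pa.

5350 kPa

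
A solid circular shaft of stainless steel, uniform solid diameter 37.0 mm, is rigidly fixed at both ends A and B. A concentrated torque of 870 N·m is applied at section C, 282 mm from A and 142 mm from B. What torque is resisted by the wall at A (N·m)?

With uniform GJ and both ends fixed, compatibility θ_AC = θ_CB gives T_A·a = T_B·b, together with T_A + T_B = T₀.
T_A = T₀·b/(a+b) = 870.0·142/424.0 = 291.4 N·m; T_B = 578.6 N·m.

291 N·m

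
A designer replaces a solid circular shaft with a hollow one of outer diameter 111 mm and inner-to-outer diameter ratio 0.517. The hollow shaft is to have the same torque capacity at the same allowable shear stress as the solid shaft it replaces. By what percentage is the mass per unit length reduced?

Equal τ_max and T ⇒ the solid shaft needs d_s³ = d_o³(1−k⁴), so d_s = 111·(1−0.517⁴)^(1/3) = 108.3 mm.
Area ratio A_h/A_s = d_o²(1−k²)/d_s² = (1−k²)/(1−k⁴)^(2/3) = 0.7698.
Mass saving = 1 − 0.7698 = 23.0 %.

23.0 %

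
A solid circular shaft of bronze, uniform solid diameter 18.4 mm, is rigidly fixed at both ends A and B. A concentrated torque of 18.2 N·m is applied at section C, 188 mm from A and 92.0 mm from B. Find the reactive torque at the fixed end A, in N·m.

5.98 N·m

With uniform GJ and both ends fixed, compatibility θ_AC = θ_CB gives T_A·a = T_B·b, together with T_A + T_B = T₀.
T_A = T₀·b/(a+b) = 18.20·92.0/280.0 = 5.980 N·m; T_B = 12.22 N·m.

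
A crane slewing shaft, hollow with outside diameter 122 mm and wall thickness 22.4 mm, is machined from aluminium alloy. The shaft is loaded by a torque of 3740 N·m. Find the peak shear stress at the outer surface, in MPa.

J = π(d_o⁴ − d_i⁴)/32 = π(0.122⁴ − 0.0772⁴)/32 = 1.826×10^-5 m⁴.
τ_max = T·r/J = 3740 × 0.0610 / 1.826×10^-5 = 1.249×10^7 Pa.

12.5 MPa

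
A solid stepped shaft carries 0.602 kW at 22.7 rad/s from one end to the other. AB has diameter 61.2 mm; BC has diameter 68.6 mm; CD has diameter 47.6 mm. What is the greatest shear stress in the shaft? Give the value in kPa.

1250 kPa

ω = 22.7 rad/s, so T = P/ω = 0.602×10³ / 22.70 = 26.52 N·m.
Under the same torque, τ_max = 16T/(πd³) is largest where d is smallest — segment CD (d = 47.6 mm).
τ_max = 16·26.52/(π·(0.0476)³) = 1.252×10^6 Pa.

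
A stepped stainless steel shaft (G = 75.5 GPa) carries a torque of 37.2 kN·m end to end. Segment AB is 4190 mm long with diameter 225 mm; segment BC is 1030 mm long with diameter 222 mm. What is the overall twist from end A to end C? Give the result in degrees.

J_AB = π(0.225)⁴/32 = 2.52×10^-4 m⁴; J_BC = π(0.222)⁴/32 = 2.38×10^-4 m⁴.
θ = (T/G)·Σ L_i/J_i = (37200/75.5×10⁹)·(4.19/2.52×10^-4 + 1.03/2.38×10^-4) = 0.01033 rad.

0.592°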